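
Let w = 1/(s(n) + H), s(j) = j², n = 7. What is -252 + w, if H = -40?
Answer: -2267/9 ≈ -251.89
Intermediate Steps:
w = ⅑ (w = 1/(7² - 40) = 1/(49 - 40) = 1/9 = ⅑ ≈ 0.11111)
-252 + w = -252 + ⅑ = -2267/9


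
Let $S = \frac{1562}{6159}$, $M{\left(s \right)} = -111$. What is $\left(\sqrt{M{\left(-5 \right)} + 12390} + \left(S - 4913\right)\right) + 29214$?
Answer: $\frac{149671421}{6159} + \sqrt{12279} \approx 24412.0$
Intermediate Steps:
$S = \frac{1562}{6159}$ ($S = 1562 \cdot \frac{1}{6159} = \frac{1562}{6159} \approx 0.25361$)
$\left(\sqrt{M{\left(-5 \right)} + 12390} + \left(S - 4913\right)\right) + 29214 = \left(\sqrt{-111 + 12390} + \left(\frac{1562}{6159} - 4913\right)\right) + 29214 = \left(\sqrt{12279} - \frac{30257605}{6159}\right) + 29214 = \left(- \frac{30257605}{6159} + \sqrt{12279}\right) + 29214 = \frac{149671421}{6159} + \sqrt{12279}$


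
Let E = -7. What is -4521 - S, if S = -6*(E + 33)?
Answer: -4365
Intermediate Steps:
S = -156 (S = -6*(-7 + 33) = -6*26 = -156)
-4521 - S = -4521 - 1*(-156) = -4521 + 156 = -4365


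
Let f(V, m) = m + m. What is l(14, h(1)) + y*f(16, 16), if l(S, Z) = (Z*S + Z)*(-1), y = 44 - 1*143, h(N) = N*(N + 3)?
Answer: -3228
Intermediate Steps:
f(V, m) = 2*m
h(N) = N*(3 + N)
y = -99 (y = 44 - 143 = -99)
l(S, Z) = -Z - S*Z (l(S, Z) = (S*Z + Z)*(-1) = (Z + S*Z)*(-1) = -Z - S*Z)
l(14, h(1)) + y*f(16, 16) = -1*(3 + 1)*(1 + 14) - 198*16 = -1*1*4*15 - 99*32 = -1*4*15 - 3168 = -60 - 3168 = -3228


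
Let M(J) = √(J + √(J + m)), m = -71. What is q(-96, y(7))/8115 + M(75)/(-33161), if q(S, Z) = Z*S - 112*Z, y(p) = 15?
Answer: -208/541 - √77/33161 ≈ -0.38474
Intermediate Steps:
M(J) = √(J + √(-71 + J)) (M(J) = √(J + √(J - 71)) = √(J + √(-71 + J)))
q(S, Z) = -112*Z + S*Z (q(S, Z) = S*Z - 112*Z = -112*Z + S*Z)
q(-96, y(7))/8115 + M(75)/(-33161) = (15*(-112 - 96))/8115 + √(75 + √(-71 + 75))/(-33161) = (15*(-208))*(1/8115) + √(75 + √4)*(-1/33161) = -3120*1/8115 + √(75 + 2)*(-1/33161) = -208/541 + √77*(-1/33161) = -208/541 - √77/33161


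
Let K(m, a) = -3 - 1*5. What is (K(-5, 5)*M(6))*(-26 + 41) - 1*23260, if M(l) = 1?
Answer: -23380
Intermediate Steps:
K(m, a) = -8 (K(m, a) = -3 - 5 = -8)
(K(-5, 5)*M(6))*(-26 + 41) - 1*23260 = (-8*1)*(-26 + 41) - 1*23260 = -8*15 - 23260 = -120 - 23260 = -23380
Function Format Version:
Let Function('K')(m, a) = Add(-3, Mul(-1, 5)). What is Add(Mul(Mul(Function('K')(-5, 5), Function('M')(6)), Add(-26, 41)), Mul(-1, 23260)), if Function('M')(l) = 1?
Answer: -23380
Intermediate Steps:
Function('K')(m, a) = -8 (Function('K')(m, a) = Add(-3, -5) = -8)
Add(Mul(Mul(Function('K')(-5, 5), Function('M')(6)), Add(-26, 41)), Mul(-1, 23260)) = Add(Mul(Mul(-8, 1), Add(-26, 41)), Mul(-1, 23260)) = Add(Mul(-8, 15), -23260) = Add(-120, -23260) = -23380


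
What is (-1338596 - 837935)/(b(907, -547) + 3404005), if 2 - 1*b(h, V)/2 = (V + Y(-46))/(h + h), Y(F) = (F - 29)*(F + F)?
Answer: -1974113617/3087429810 ≈ -0.63940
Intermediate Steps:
Y(F) = 2*F*(-29 + F) (Y(F) = (-29 + F)*(2*F) = 2*F*(-29 + F))
b(h, V) = 4 - (6900 + V)/h (b(h, V) = 4 - 2*(V + 2*(-46)*(-29 - 46))/(h + h) = 4 - 2*(V + 2*(-46)*(-75))/(2*h) = 4 - 2*(V + 6900)*1/(2*h) = 4 - 2*(6900 + V)*1/(2*h) = 4 - (6900 + V)/h)
(-1338596 - 837935)/(b(907, -547) + 3404005) = (-1338596 - 837935)/((-6900 - 1*(-547) + 4*907)/907 + 3404005) = -2176531/((-6900 + 547 + 3628)/907 + 3404005) = -2176531/((1/907)*(-2725) + 3404005) = -2176531/(-2725/907 + 3404005) = -2176531/3087429810/907 = -2176531*907/3087429810 = -1974113617/3087429810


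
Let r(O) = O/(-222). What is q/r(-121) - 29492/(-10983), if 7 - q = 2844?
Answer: -6913678630/1328943 ≈ -5202.4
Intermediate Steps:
r(O) = -O/222 (r(O) = O*(-1/222) = -O/222)
q = -2837 (q = 7 - 1*2844 = 7 - 2844 = -2837)
q/r(-121) - 29492/(-10983) = -2837/((-1/222*(-121))) - 29492/(-10983) = -2837/121/222 - 29492*(-1/10983) = -2837*222/121 + 29492/10983 = -629814/121 + 29492/10983 = -6913678630/1328943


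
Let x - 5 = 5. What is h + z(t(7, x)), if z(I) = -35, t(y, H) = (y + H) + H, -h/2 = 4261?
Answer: -8557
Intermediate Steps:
x = 10 (x = 5 + 5 = 10)
h = -8522 (h = -2*4261 = -8522)
t(y, H) = y + 2*H (t(y, H) = (H + y) + H = y + 2*H)
h + z(t(7, x)) = -8522 - 35 = -8557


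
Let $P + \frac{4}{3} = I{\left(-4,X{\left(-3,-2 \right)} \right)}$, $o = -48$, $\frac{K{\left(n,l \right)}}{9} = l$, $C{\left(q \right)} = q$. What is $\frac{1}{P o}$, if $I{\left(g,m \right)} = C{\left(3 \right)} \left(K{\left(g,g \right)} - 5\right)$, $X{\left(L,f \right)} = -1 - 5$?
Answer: $\frac{1}{5968} \approx 0.00016756$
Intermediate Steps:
$K{\left(n,l \right)} = 9 l$
$X{\left(L,f \right)} = -6$ ($X{\left(L,f \right)} = -1 - 5 = -6$)
$I{\left(g,m \right)} = -15 + 27 g$ ($I{\left(g,m \right)} = 3 \left(9 g - 5\right) = 3 \left(-5 + 9 g\right) = -15 + 27 g$)
$P = - \frac{373}{3}$ ($P = - \frac{4}{3} + \left(-15 + 27 \left(-4\right)\right) = - \frac{4}{3} - 123 = - \frac{373}{3} \approx -124.33$)
$\frac{1}{P o} = \frac{1}{\left(- \frac{373}{3}\right) \left(-48\right)} = \frac{1}{5968}$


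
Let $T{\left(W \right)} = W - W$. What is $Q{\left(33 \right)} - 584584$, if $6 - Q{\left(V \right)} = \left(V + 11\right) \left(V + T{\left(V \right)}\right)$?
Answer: $-586030$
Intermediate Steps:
$T{\left(W \right)} = 0$
$Q{\left(V \right)} = 6 - V \left(11 + V\right)$ ($Q{\left(V \right)} = 6 - \left(V + 11\right) \left(V + 0\right) = 6 - \left(11 + V\right) V = 6 - V \left(11 + V\right)$)
$Q{\left(33 \right)} - 584584 = \left(6 - 33^{2} - 363\right) - 584584 = \left(6 - 1089 - 363\right) - 584584 = -1446 - 584584 = -586030$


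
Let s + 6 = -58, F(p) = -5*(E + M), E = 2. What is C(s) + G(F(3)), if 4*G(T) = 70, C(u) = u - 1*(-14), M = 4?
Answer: -65/2 ≈ -32.500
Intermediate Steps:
F(p) = -30 (F(p) = -5*(2 + 4) = -5*6 = -30)
s = -64 (s = -6 - 58 = -64)
C(u) = 14 + u (C(u) = u + 14 = 14 + u)
G(T) = 35/2 (G(T) = (¼)*70 = 35/2)
C(s) + G(F(3)) = (14 - 64) + 35/2 = -50 + 35/2 = -65/2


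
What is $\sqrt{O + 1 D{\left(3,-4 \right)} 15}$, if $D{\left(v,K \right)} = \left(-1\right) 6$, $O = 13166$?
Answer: $2 \sqrt{3269} \approx 114.35$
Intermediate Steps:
$D{\left(v,K \right)} = -6$
$\sqrt{O + 1 D{\left(3,-4 \right)} 15} = \sqrt{13166 + 1 \left(-6\right) 15} = \sqrt{13166 - 90} = \sqrt{13076} = 2 \sqrt{3269}$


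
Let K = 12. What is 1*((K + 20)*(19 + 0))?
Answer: 608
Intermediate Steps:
1*((K + 20)*(19 + 0)) = 1*((12 + 20)*(19 + 0)) = 1*(32*19) = 1*608 = 608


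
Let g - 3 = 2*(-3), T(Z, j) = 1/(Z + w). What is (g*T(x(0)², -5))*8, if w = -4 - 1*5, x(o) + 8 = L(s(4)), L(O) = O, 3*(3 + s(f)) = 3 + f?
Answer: -216/595 ≈ -0.36303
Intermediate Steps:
s(f) = -2 + f/3 (s(f) = -3 + (3 + f)/3 = -3 + (1 + f/3) = -2 + f/3)
x(o) = -26/3 (x(o) = -8 + (-2 + (⅓)*4) = -8 + (-2 + 4/3) = -8 - ⅔ = -26/3)
w = -9 (w = -4 - 5 = -9)
T(Z, j) = 1/(-9 + Z) (T(Z, j) = 1/(Z - 9) = 1/(-9 + Z))
g = -3 (g = 3 + 2*(-3) = 3 - 6 = -3)
(g*T(x(0)², -5))*8 = -3/(-9 + (-26/3)²)*8 = -3/(-9 + 676/9)*8 = -3/595/9*8 = -3*9/595*8 = -27/595*8 = -216/595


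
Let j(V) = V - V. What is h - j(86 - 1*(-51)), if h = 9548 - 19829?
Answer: -10281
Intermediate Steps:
j(V) = 0
h = -10281
h - j(86 - 1*(-51)) = -10281 - 1*0 = -10281 + 0 = -10281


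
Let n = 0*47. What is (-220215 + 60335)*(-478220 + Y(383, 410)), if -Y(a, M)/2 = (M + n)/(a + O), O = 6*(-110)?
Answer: 21178683265600/277 ≈ 7.6457e+10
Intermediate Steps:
O = -660
n = 0
Y(a, M) = -2*M/(-660 + a) (Y(a, M) = -2*(M + 0)/(a - 660) = -2*M/(-660 + a))
(-220215 + 60335)*(-478220 + Y(383, 410)) = (-220215 + 60335)*(-478220 - 2*410/(-660 + 383)) = -159880*(-478220 - 2*410/(-277)) = -159880*(-478220 - 2*410*(-1/277)) = -159880*(-478220 + 820/277) = -159880*(-132466120/277) = 21178683265600/277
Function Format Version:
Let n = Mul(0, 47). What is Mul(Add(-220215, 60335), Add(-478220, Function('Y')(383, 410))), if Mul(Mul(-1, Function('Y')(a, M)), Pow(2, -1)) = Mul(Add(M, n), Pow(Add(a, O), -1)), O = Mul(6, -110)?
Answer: Rational(21178683265600, 277) ≈ 7.6457e+10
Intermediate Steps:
O = -660
n = 0
Function('Y')(a, M) = Mul(-2, M, Pow(Add(-660, a), -1)) (Function('Y')(a, M) = Mul(-2, Mul(Add(M, 0), Pow(Add(a, -660), -1))) = Mul(-2, Mul(M, Pow(Add(-660, a), -1))) = Mul(-2, M, Pow(Add(-660, a), -1)))
Mul(Add(-220215, 60335), Add(-478220, Function('Y')(383, 410))) = Mul(Add(-220215, 60335), Add(-478220, Mul(-2, 410, Pow(Add(-660, 383), -1)))) = Mul(-159880, Add(-478220, Mul(-2, 410, Pow(-277, -1)))) = Mul(-159880, Add(-478220, Mul(-2, 410, Rational(-1, 277)))) = Mul(-159880, Add(-478220, Rational(820, 277))) = Mul(-159880, Rational(-132466120, 277)) = Rational(21178683265600, 277)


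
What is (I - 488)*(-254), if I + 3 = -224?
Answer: 181610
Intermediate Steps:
I = -227 (I = -3 - 224 = -227)
(I - 488)*(-254) = (-227 - 488)*(-254) = -715*(-254) = 181610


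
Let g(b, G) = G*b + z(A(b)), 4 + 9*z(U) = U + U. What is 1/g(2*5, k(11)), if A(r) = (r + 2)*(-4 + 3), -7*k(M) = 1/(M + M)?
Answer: -693/2201 ≈ -0.31486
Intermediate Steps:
k(M) = -1/(14*M) (k(M) = -1/(7*(M + M)) = -1/(2*M)/7 = -1/(14*M))
A(r) = -2 - r (A(r) = (2 + r)*(-1) = -2 - r)
z(U) = -4/9 + 2*U/9 (z(U) = -4/9 + (U + U)/9 = -4/9 + (2*U)/9 = -4/9 + 2*U/9)
g(b, G) = -8/9 - 2*b/9 + G*b (g(b, G) = G*b + (-4/9 + 2*(-2 - b)/9) = G*b + (-4/9 + (-4/9 - 2*b/9)) = G*b + (-8/9 - 2*b/9) = -8/9 - 2*b/9 + G*b)
1/g(2*5, k(11)) = 1/(-8/9 - 4*5/9 + (-1/14/11)*(2*5)) = 1/(-8/9 - 2/9*10 - 1/14*1/11*10) = 1/(-8/9 - 20/9 - 1/154*10) = 1/(-8/9 - 20/9 - 5/77) = 1/(-2201/693) = -693/2201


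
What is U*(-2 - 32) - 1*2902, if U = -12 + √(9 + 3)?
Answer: -2494 - 68*√3 ≈ -2611.8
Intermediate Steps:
U = -12 + 2*√3 (U = -12 + √12 = -12 + 2*√3 ≈ -8.5359)
U*(-2 - 32) - 1*2902 = (-12 + 2*√3)*(-2 - 32) - 1*2902 = (-12 + 2*√3)*(-34) - 2902 = (408 - 68*√3) - 2902 = -2494 - 68*√3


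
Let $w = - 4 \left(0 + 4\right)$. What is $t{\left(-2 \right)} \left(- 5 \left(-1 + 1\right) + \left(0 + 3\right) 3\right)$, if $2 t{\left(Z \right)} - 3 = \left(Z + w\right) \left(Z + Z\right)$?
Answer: $\frac{675}{2} \approx 337.5$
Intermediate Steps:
$w = -16$ ($w = \left(-4\right) 4 = -16$)
$t{\left(Z \right)} = \frac{3}{2} + Z \left(-16 + Z\right)$ ($t{\left(Z \right)} = \frac{3}{2} + \frac{\left(Z - 16\right) \left(Z + Z\right)}{2} = \frac{3}{2} + \frac{\left(-16 + Z\right) 2 Z}{2} = \frac{3}{2} + \frac{2 Z \left(-16 + Z\right)}{2} = \frac{3}{2} + Z \left(-16 + Z\right)$)
$t{\left(-2 \right)} \left(- 5 \left(-1 + 1\right) + \left(0 + 3\right) 3\right) = \left(\frac{3}{2} + \left(-2\right)^{2} - -32\right) \left(- 5 \left(-1 + 1\right) + \left(0 + 3\right) 3\right) = \left(\frac{3}{2} + 4 + 32\right) \left(\left(-5\right) 0 + 3 \cdot 3\right) = \frac{75 \left(0 + 9\right)}{2} = \frac{75}{2} \cdot 9 = \frac{675}{2}$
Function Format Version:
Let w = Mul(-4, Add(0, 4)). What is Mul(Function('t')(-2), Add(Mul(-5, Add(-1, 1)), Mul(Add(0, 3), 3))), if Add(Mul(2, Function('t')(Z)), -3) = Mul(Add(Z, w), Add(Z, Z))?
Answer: Rational(675, 2) ≈ 337.50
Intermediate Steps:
w = -16 (w = Mul(-4, 4) = -16)
Function('t')(Z) = Add(Rational(3, 2), Mul(Z, Add(-16, Z))) (Function('t')(Z) = Add(Rational(3, 2), Mul(Rational(1, 2), Mul(Add(Z, -16), Add(Z, Z)))) = Add(Rational(3, 2), Mul(Rational(1, 2), Mul(Add(-16, Z), Mul(2, Z)))) = Add(Rational(3, 2), Mul(Rational(1, 2), Mul(2, Z, Add(-16, Z)))) = Add(Rational(3, 2), Mul(Z, Add(-16, Z))))
Mul(Function('t')(-2), Add(Mul(-5, Add(-1, 1)), Mul(Add(0, 3), 3))) = Mul(Add(Rational(3, 2), Pow(-2, 2), Mul(-16, -2)), Add(Mul(-5, Add(-1, 1)), Mul(Add(0, 3), 3))) = Mul(Add(Rational(3, 2), 4, 32), Add(Mul(-5, 0), Mul(3, 3))) = Mul(Rational(75, 2), Add(0, 9)) = Mul(Rational(75, 2), 9) = Rational(675, 2)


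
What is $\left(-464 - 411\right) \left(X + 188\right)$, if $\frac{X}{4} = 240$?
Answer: $-1004500$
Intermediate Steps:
$X = 960$ ($X = 4 \cdot 240 = 960$)
$\left(-464 - 411\right) \left(X + 188\right) = \left(-464 - 411\right) \left(960 + 188\right) = \left(-875\right) 1148 = -1004500$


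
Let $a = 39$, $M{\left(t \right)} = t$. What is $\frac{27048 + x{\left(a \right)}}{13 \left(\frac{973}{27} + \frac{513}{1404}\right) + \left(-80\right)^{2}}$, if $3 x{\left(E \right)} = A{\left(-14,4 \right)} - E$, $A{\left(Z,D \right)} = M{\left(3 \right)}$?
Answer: $\frac{2919888}{742309} \approx 3.9335$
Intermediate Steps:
$A{\left(Z,D \right)} = 3$
$x{\left(E \right)} = 1 - \frac{E}{3}$ ($x{\left(E \right)} = \frac{3 - E}{3} = 1 - \frac{E}{3}$)
$\frac{27048 + x{\left(a \right)}}{13 \left(\frac{973}{27} + \frac{513}{1404}\right) + \left(-80\right)^{2}} = \frac{27048 + \left(1 - 13\right)}{13 \left(\frac{973}{27} + \frac{513}{1404}\right) + \left(-80\right)^{2}} = \frac{27048 + \left(1 - 13\right)}{13 \left(973 \cdot \frac{1}{27} + 513 \cdot \frac{1}{1404}\right) + 6400} = \frac{27048 - 12}{13 \left(\frac{973}{27} + \frac{19}{52}\right) + 6400} = \frac{27036}{13 \cdot \frac{51109}{1404} + 6400} = \frac{27036}{\frac{51109}{108} + 6400} = \frac{27036}{\frac{742309}{108}} = 27036 \cdot \frac{108}{742309} = \frac{2919888}{742309}$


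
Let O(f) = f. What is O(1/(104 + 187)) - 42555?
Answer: -12383504/291 ≈ -42555.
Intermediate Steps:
O(1/(104 + 187)) - 42555 = 1/(104 + 187) - 42555 = 1/291 - 42555 = -12383504/291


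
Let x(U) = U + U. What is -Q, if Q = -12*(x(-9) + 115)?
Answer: 1164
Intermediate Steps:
x(U) = 2*U
Q = -1164 (Q = -12*(2*(-9) + 115) = -12*(-18 + 115) = -12*97 = -1164)
-Q = -1*(-1164) = 1164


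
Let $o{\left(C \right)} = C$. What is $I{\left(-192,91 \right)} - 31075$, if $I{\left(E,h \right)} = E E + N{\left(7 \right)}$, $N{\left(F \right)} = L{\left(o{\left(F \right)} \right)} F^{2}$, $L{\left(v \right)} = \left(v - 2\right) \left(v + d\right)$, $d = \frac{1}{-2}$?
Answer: $\frac{14763}{2} \approx 7381.5$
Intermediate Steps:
$d = - \frac{1}{2} \approx -0.5$
$L{\left(v \right)} = \left(-2 + v\right) \left(- \frac{1}{2} + v\right)$ ($L{\left(v \right)} = \left(v - 2\right) \left(v - \frac{1}{2}\right) = \left(-2 + v\right) \left(- \frac{1}{2} + v\right)$)
$N{\left(F \right)} = F^{2} \left(1 + F^{2} - \frac{5 F}{2}\right)$ ($N{\left(F \right)} = \left(1 + F^{2} - \frac{5 F}{2}\right) F^{2} = F^{2} \left(1 + F^{2} - \frac{5 F}{2}\right)$)
$I{\left(E,h \right)} = \frac{3185}{2} + E^{2}$ ($I{\left(E,h \right)} = E E + 7^{2} \left(1 + 7^{2} - \frac{35}{2}\right) = E^{2} + 49 \left(1 + 49 - \frac{35}{2}\right) = E^{2} + 49 \cdot \frac{65}{2} = E^{2} + \frac{3185}{2} = \frac{3185}{2} + E^{2}$)
$I{\left(-192,91 \right)} - 31075 = \left(\frac{3185}{2} + \left(-192\right)^{2}\right) - 31075 = \left(\frac{3185}{2} + 36864\right) - 31075 = \frac{76913}{2} - 31075 = \frac{14763}{2}$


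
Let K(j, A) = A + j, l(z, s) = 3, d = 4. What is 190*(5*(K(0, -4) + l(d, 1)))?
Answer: -950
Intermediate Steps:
190*(5*(K(0, -4) + l(d, 1))) = 190*(5*((-4 + 0) + 3)) = 190*(5*(-4 + 3)) = 190*(5*(-1)) = 190*(-5) = -950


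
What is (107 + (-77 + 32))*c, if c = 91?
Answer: 5642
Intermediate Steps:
(107 + (-77 + 32))*c = (107 + (-77 + 32))*91 = (107 - 45)*91 = 62*91 = 5642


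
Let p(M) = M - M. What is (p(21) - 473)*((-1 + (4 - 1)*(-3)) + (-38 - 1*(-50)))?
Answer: -946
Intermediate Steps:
p(M) = 0
(p(21) - 473)*((-1 + (4 - 1)*(-3)) + (-38 - 1*(-50))) = (0 - 473)*((-1 + (4 - 1)*(-3)) + (-38 - 1*(-50))) = -473*((-1 + 3*(-3)) + (-38 + 50)) = -473*((-1 - 9) + 12) = -473*(-10 + 12) = -473*2 = -946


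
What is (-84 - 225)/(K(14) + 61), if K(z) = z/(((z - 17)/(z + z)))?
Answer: 927/209 ≈ 4.4354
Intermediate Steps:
K(z) = 2*z²/(-17 + z) (K(z) = z/(((-17 + z)/((2*z)))) = z/(((-17 + z)*(1/(2*z)))) = z/(((-17 + z)/(2*z))) = z*(2*z/(-17 + z)) = 2*z²/(-17 + z))
(-84 - 225)/(K(14) + 61) = (-84 - 225)/(2*14²/(-17 + 14) + 61) = -309/(2*196/(-3) + 61) = -309/(2*196*(-⅓) + 61) = -309/(-392/3 + 61) = -309/(-209/3) = -309*(-3/209) = 927/209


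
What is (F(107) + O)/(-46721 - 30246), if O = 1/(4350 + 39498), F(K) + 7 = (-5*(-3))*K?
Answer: -70069105/3374849016 ≈ -0.020762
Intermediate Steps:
F(K) = -7 + 15*K (F(K) = -7 + (-5*(-3))*K = -7 + 15*K)
O = 1/43848 ≈ 2.2806e-5
(F(107) + O)/(-46721 - 30246) = ((-7 + 15*107) + 1/43848)/(-46721 - 30246) = ((-7 + 1605) + 1/43848)/(-76967) = (1598 + 1/43848)*(-1/76967) = (70069105/43848)*(-1/76967) = -70069105/3374849016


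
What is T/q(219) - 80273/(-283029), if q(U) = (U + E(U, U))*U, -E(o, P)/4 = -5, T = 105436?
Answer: 3782557193/1646002321 ≈ 2.2980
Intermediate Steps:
E(o, P) = 20 (E(o, P) = -4*(-5) = 20)
q(U) = U*(20 + U) (q(U) = (U + 20)*U = (20 + U)*U = U*(20 + U))
T/q(219) - 80273/(-283029) = 105436/((219*(20 + 219))) - 80273/(-283029) = 105436/((219*239)) - 80273*(-1/283029) = 105436/52341 + 80273/283029 = 3782557193/1646002321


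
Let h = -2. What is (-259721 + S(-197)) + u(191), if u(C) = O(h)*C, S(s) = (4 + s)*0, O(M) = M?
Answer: -260103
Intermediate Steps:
S(s) = 0
u(C) = -2*C
(-259721 + S(-197)) + u(191) = (-259721 + 0) - 2*191 = -259721 - 382 = -260103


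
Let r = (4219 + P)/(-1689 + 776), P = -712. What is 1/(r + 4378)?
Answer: 913/3993607 ≈ 0.00022862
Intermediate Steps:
r = -3507/913 (r = (4219 - 712)/(-1689 + 776) = 3507/(-913) = 3507*(-1/913) = -3507/913 ≈ -3.8412)
1/(r + 4378) = 1/(-3507/913 + 4378) = 1/(3993607/913) = 913/3993607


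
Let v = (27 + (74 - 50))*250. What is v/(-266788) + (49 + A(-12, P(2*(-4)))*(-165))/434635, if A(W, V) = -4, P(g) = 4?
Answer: -2676221779/57977701190 ≈ -0.046160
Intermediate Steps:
v = 12750 (v = (27 + 24)*250 = 51*250 = 12750)
v/(-266788) + (49 + A(-12, P(2*(-4)))*(-165))/434635 = 12750/(-266788) + (49 - 4*(-165))/434635 = 12750*(-1/266788) + (49 + 660)*(1/434635) = -6375/133394 + 709*(1/434635) = -6375/133394 + 709/434635 = -2676221779/57977701190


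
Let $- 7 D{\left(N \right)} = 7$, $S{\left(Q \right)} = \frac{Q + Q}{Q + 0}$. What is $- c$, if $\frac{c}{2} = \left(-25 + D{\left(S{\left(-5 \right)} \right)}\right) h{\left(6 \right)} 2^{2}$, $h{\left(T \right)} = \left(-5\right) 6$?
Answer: $-6240$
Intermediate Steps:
$h{\left(T \right)} = -30$
$S{\left(Q \right)} = 2$ ($S{\left(Q \right)} = \frac{2 Q}{Q} = 2$)
$D{\left(N \right)} = -1$ ($D{\left(N \right)} = \left(- \frac{1}{7}\right) 7 = -1$)
$c = 6240$ ($c = 2 \left(-25 - 1\right) \left(- 30 \cdot 2^{2}\right) = 2 \left(- 26 \left(\left(-30\right) 4\right)\right) = 2 \left(\left(-26\right) \left(-120\right)\right) = 2 \cdot 3120 = 6240$)
$- c = \left(-1\right) 6240 = -6240$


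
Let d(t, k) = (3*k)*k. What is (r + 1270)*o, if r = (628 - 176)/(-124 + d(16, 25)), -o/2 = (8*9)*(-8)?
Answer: 2562303744/1751 ≈ 1.4633e+6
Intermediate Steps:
d(t, k) = 3*k²
o = 1152 (o = -2*8*9*(-8) = -144*(-8) = -2*(-576) = 1152)
r = 452/1751 (r = (628 - 176)/(-124 + 3*25²) = 452/(-124 + 3*625) = 452/(-124 + 1875) = 452/1751 ≈ 0.25814)
(r + 1270)*o = (452/1751 + 1270)*1152 = (2224222/1751)*1152 = 2562303744/1751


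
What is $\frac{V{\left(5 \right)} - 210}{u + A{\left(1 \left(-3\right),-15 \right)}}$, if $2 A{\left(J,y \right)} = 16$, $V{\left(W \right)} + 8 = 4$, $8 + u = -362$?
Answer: $\frac{107}{181} \approx 0.59116$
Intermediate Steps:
$u = -370$ ($u = -8 - 362 = -370$)
$V{\left(W \right)} = -4$ ($V{\left(W \right)} = -8 + 4 = -4$)
$A{\left(J,y \right)} = 8$ ($A{\left(J,y \right)} = \frac{1}{2} \cdot 16 = 8$)
$\frac{V{\left(5 \right)} - 210}{u + A{\left(1 \left(-3\right),-15 \right)}} = \frac{-4 - 210}{-370 + 8} = - \frac{214}{-362} = \left(-214\right) \left(- \frac{1}{362}\right) = \frac{107}{181}$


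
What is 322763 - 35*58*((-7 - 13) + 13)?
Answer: 336973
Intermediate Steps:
322763 - 35*58*((-7 - 13) + 13) = 322763 - 2030*(-20 + 13) = 322763 - 2030*(-7) = 322763 - 1*(-14210) = 322763 + 14210 = 336973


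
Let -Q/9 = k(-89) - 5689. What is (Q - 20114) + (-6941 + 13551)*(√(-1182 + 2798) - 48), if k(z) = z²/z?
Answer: -285392 + 26440*√101 ≈ -19673.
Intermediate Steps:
k(z) = z
Q = 52002 (Q = -9*(-89 - 5689) = -9*(-5778) = 52002)
(Q - 20114) + (-6941 + 13551)*(√(-1182 + 2798) - 48) = (52002 - 20114) + (-6941 + 13551)*(√(-1182 + 2798) - 48) = 31888 + 6610*(√1616 - 48) = 31888 + 6610*(4*√101 - 48) = 31888 + 6610*(-48 + 4*√101) = 31888 + (-317280 + 26440*√101) = -285392 + 26440*√101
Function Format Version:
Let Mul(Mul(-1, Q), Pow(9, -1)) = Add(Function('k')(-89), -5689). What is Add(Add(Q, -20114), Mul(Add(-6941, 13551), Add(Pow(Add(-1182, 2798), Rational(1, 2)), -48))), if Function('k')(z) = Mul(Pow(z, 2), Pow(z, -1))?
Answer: Add(-285392, Mul(26440, Pow(101, Rational(1, 2)))) ≈ -19673.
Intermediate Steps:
Function('k')(z) = z
Q = 52002 (Q = Mul(-9, Add(-89, -5689)) = Mul(-9, -5778) = 52002)
Add(Add(Q, -20114), Mul(Add(-6941, 13551), Add(Pow(Add(-1182, 2798), Rational(1, 2)), -48))) = Add(Add(52002, -20114), Mul(Add(-6941, 13551), Add(Pow(Add(-1182, 2798), Rational(1, 2)), -48))) = Add(31888, Mul(6610, Add(Pow(1616, Rational(1, 2)), -48))) = Add(31888, Mul(6610, Add(Mul(4, Pow(101, Rational(1, 2))), -48))) = Add(31888, Mul(6610, Add(-48, Mul(4, Pow(101, Rational(1, 2)))))) = Add(31888, Add(-317280, Mul(26440, Pow(101, Rational(1, 2))))) = Add(-285392, Mul(26440, Pow(101, Rational(1, 2))))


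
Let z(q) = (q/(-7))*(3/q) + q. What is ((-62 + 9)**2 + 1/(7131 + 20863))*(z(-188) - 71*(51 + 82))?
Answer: -2650790805370/97979 ≈ -2.7055e+7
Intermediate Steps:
z(q) = -3/7 + q (z(q) = (q*(-1/7))*(3/q) + q = (-q/7)*(3/q) + q = -3/7 + q)
((-62 + 9)**2 + 1/(7131 + 20863))*(z(-188) - 71*(51 + 82)) = ((-62 + 9)**2 + 1/(7131 + 20863))*((-3/7 - 188) - 71*(51 + 82)) = ((-53)**2 + 1/27994)*(-1319/7 - 71*133) = (2809 + 1/27994)*(-1319/7 - 9443) = (78635147/27994)*(-67420/7) = -2650790805370/97979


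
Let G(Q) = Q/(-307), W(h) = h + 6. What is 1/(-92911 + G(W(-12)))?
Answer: -307/28523671 ≈ -1.0763e-5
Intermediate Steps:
W(h) = 6 + h
G(Q) = -Q/307 (G(Q) = Q*(-1/307) = -Q/307)
1/(-92911 + G(W(-12))) = 1/(-92911 - (6 - 12)/307) = 1/(-92911 - 1/307*(-6)) = 1/(-92911 + 6/307) = 1/(-28523671/307) = -307/28523671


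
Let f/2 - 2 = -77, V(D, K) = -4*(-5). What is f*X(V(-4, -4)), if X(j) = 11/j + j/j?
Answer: -465/2 ≈ -232.50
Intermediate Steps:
V(D, K) = 20
f = -150 (f = 4 + 2*(-77) = 4 - 154 = -150)
X(j) = 1 + 11/j (X(j) = 11/j + 1 = 1 + 11/j)
f*X(V(-4, -4)) = -150*(11 + 20)/20 = -15*31/2 = -150*31/20 = -465/2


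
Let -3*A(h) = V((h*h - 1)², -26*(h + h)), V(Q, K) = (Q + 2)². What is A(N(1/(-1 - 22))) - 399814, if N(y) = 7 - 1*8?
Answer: -1199446/3 ≈ -3.9982e+5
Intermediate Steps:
N(y) = -1 (N(y) = 7 - 8 = -1)
V(Q, K) = (2 + Q)²
A(h) = -(2 + (-1 + h²)²)²/3 (A(h) = -(2 + (h*h - 1)²)²/3 = -(2 + (h² - 1)²)²/3 = -(2 + (-1 + h²)²)²/3)
A(N(1/(-1 - 22))) - 399814 = -(2 + (-1 + (-1)²)²)²/3 - 399814 = -(2 + (-1 + 1)²)²/3 - 399814 = -(2 + 0²)²/3 - 399814 = -(2 + 0)²/3 - 399814 = -⅓*2² - 399814 = -⅓*4 - 399814 = -4/3 - 399814 = -1199446/3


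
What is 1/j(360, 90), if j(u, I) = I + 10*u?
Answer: 1/3690 ≈ 0.00027100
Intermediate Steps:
1/j(360, 90) = 1/(90 + 10*360) = 1/(90 + 3600) = 1/3690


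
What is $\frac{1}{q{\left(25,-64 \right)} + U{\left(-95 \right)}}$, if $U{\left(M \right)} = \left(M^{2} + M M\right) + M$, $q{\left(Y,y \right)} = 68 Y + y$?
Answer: $\frac{1}{19591} \approx 5.1044 \cdot 10^{-5}$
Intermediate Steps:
$q{\left(Y,y \right)} = y + 68 Y$
$U{\left(M \right)} = M + 2 M^{2}$ ($U{\left(M \right)} = \left(M^{2} + M^{2}\right) + M = 2 M^{2} + M = M + 2 M^{2}$)
$\frac{1}{q{\left(25,-64 \right)} + U{\left(-95 \right)}} = \frac{1}{\left(-64 + 68 \cdot 25\right) - 95 \left(1 + 2 \left(-95\right)\right)} = \frac{1}{\left(-64 + 1700\right) - 95 \left(1 - 190\right)} = \frac{1}{1636 - -17955} = \frac{1}{1636 + 17955} = \frac{1}{19591}$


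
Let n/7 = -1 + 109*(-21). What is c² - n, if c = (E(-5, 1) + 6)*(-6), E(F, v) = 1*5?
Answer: 20386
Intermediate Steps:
E(F, v) = 5
c = -66 (c = (5 + 6)*(-6) = 11*(-6) = -66)
n = -16030 (n = 7*(-1 + 109*(-21)) = 7*(-1 - 2289) = 7*(-2290) = -16030)
c² - n = (-66)² - 1*(-16030) = 4356 + 16030 = 20386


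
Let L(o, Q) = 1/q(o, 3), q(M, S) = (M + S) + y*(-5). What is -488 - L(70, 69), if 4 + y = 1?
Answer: -42945/88 ≈ -488.01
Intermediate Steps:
y = -3 (y = -4 + 1 = -3)
q(M, S) = 15 + M + S (q(M, S) = (M + S) - 3*(-5) = (M + S) + 15 = 15 + M + S)
L(o, Q) = 1/(18 + o) (L(o, Q) = 1/(15 + o + 3) = 1/(18 + o))
-488 - L(70, 69) = -488 - 1/(18 + 70) = -488 - 1/88 = -42945/88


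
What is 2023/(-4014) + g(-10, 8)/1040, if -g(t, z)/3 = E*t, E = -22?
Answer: -118829/104364 ≈ -1.1386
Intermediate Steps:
g(t, z) = 66*t (g(t, z) = -(-66)*t = 66*t)
2023/(-4014) + g(-10, 8)/1040 = 2023/(-4014) + (66*(-10))/1040 = 2023*(-1/4014) - 660*1/1040 = -2023/4014 - 33/52 = -118829/104364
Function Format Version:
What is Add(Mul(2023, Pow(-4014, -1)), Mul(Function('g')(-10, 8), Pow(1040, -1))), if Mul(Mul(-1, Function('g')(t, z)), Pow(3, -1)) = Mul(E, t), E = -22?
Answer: Rational(-118829, 104364) ≈ -1.1386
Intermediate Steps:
Function('g')(t, z) = Mul(66, t) (Function('g')(t, z) = Mul(-3, Mul(-22, t)) = Mul(66, t))
Add(Mul(2023, Pow(-4014, -1)), Mul(Function('g')(-10, 8), Pow(1040, -1))) = Add(Mul(2023, Pow(-4014, -1)), Mul(Mul(66, -10), Pow(1040, -1))) = Add(Mul(2023, Rational(-1, 4014)), Mul(-660, Rational(1, 1040))) = Add(Rational(-2023, 4014), Rational(-33, 52)) = Rational(-118829, 104364)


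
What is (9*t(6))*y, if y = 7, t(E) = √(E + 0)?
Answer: 63*√6 ≈ 154.32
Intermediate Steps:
t(E) = √E
(9*t(6))*y = (9*√6)*7 = 63*√6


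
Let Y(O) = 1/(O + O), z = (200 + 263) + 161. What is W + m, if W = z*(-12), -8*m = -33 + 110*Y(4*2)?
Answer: -479023/64 ≈ -7484.7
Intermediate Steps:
z = 624 (z = 463 + 161 = 624)
Y(O) = 1/(2*O)
m = 209/64 (m = -(-33 + 110*(1/(2*((4*2)))))/8 = -(-33 + 110*((½)/8))/8 = -(-33 + 110*((½)*(⅛)))/8 = -(-33 + 110*(1/16))/8 = -(-33 + 55/8)/8 = -⅛*(-209/8) = 209/64 ≈ 3.2656)
W = -7488 (W = 624*(-12) = -7488)
W + m = -7488 + 209/64 = -479023/64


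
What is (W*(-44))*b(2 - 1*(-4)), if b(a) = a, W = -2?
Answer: 528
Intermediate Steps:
(W*(-44))*b(2 - 1*(-4)) = (-2*(-44))*(2 - 1*(-4)) = 88*(2 + 4) = 88*6 = 528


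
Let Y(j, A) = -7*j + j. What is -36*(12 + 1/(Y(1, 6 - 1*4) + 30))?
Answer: -867/2 ≈ -433.50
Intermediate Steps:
Y(j, A) = -6*j
-36*(12 + 1/(Y(1, 6 - 1*4) + 30)) = -36*(12 + 1/(-6*1 + 30)) = -36*(12 + 1/(-6 + 30)) = -36*(12 + 1/24) = -36*289/24 = -867/2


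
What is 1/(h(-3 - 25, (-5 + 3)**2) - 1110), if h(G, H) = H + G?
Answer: -1/1134 ≈ -0.00088183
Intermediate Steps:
h(G, H) = G + H
1/(h(-3 - 25, (-5 + 3)**2) - 1110) = 1/(((-3 - 25) + (-5 + 3)**2) - 1110) = 1/((-28 + (-2)**2) - 1110) = 1/((-28 + 4) - 1110) = 1/(-24 - 1110) = 1/(-1134) = -1/1134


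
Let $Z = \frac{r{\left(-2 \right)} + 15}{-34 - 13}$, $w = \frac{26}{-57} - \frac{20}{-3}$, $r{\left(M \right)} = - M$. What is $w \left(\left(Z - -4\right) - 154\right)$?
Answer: $- \frac{833906}{893} \approx -933.83$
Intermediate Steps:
$w = \frac{118}{19}$ ($w = 26 \left(- \frac{1}{57}\right) - - \frac{20}{3} = - \frac{26}{57} + \frac{20}{3} = \frac{118}{19} \approx 6.2105$)
$Z = - \frac{17}{47}$ ($Z = \frac{\left(-1\right) \left(-2\right) + 15}{-34 - 13} = \frac{2 + 15}{-47} = 17 \left(- \frac{1}{47}\right) = - \frac{17}{47} \approx -0.3617$)
$w \left(\left(Z - -4\right) - 154\right) = \frac{118 \left(\left(- \frac{17}{47} - -4\right) - 154\right)}{19} = \frac{118 \left(\left(- \frac{17}{47} + 4\right) - 154\right)}{19} = \frac{118 \left(\frac{171}{47} - 154\right)}{19} = \frac{118}{19} \left(- \frac{7067}{47}\right) = - \frac{833906}{893}$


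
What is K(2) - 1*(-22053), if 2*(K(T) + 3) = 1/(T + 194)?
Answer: 8643601/392 ≈ 22050.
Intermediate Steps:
K(T) = -3 + 1/(2*(194 + T)) (K(T) = -3 + 1/(2*(T + 194)) = -3 + 1/(2*(194 + T)))
K(2) - 1*(-22053) = (-1163 - 6*2)/(2*(194 + 2)) - 1*(-22053) = (½)*(-1163 - 12)/196 + 22053 = (½)*(1/196)*(-1175) + 22053 = -1175/392 + 22053 = 8643601/392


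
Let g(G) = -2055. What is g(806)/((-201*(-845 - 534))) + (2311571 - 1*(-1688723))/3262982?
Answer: 183682010436/150738347963 ≈ 1.2185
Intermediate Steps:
g(806)/((-201*(-845 - 534))) + (2311571 - 1*(-1688723))/3262982 = -2055*(-1/(201*(-845 - 534))) + (2311571 - 1*(-1688723))/3262982 = -2055/((-201*(-1379))) + (2311571 + 1688723)*(1/3262982) = -2055/277179 + 4000294*(1/3262982) = -2055*1/277179 + 2000147/1631491 = -685/92393 + 2000147/1631491 = 183682010436/150738347963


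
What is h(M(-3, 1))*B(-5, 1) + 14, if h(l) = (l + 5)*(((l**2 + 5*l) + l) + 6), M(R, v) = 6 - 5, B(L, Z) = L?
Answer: -376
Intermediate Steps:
M(R, v) = 1
h(l) = (5 + l)*(6 + l**2 + 6*l) (h(l) = (5 + l)*((l**2 + 6*l) + 6) = (5 + l)*(6 + l**2 + 6*l))
h(M(-3, 1))*B(-5, 1) + 14 = (30 + 1**3 + 11*1**2 + 36*1)*(-5) + 14 = (30 + 1 + 11*1 + 36)*(-5) + 14 = (30 + 1 + 11 + 36)*(-5) + 14 = 78*(-5) + 14 = -390 + 14 = -376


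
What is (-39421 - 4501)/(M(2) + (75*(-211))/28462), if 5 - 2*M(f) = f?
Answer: -312526991/6717 ≈ -46528.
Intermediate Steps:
M(f) = 5/2 - f/2
(-39421 - 4501)/(M(2) + (75*(-211))/28462) = (-39421 - 4501)/((5/2 - 1/2*2) + (75*(-211))/28462) = -43922/((5/2 - 1) - 15825*1/28462) = -43922/(3/2 - 15825/28462) = -43922/13434/14231 = -43922*14231/13434 = -312526991/6717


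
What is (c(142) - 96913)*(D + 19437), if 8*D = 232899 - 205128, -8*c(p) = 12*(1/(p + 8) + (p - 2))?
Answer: -1779944267367/800 ≈ -2.2249e+9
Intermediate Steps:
c(p) = 3 - 3*p/2 - 3/(2*(8 + p)) (c(p) = -3*(1/(p + 8) + (p - 2))/2 = -3*(1/(8 + p) + (-2 + p))/2 = -3*(-2 + p + 1/(8 + p))/2 = -(-24 + 12*p + 12/(8 + p))/8 = 3 - 3*p/2 - 3/(2*(8 + p)))
D = 27771/8 (D = (232899 - 205128)/8 = (⅛)*27771 = 27771/8 ≈ 3471.4)
(c(142) - 96913)*(D + 19437) = (3*(15 - 1*142² - 6*142)/(2*(8 + 142)) - 96913)*(27771/8 + 19437) = ((3/2)*(15 - 1*20164 - 852)/150 - 96913)*(183267/8) = ((3/2)*(1/150)*(15 - 20164 - 852) - 96913)*(183267/8) = ((3/2)*(1/150)*(-21001) - 96913)*(183267/8) = (-21001/100 - 96913)*(183267/8) = -9712301/100*183267/8 = -1779944267367/800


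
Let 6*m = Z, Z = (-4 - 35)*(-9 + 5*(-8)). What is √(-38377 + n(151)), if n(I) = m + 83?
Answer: 3*I*√16878/2 ≈ 194.87*I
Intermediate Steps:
Z = 1911 (Z = -39*(-9 - 40) = -39*(-49) = 1911)
m = 637/2 (m = (⅙)*1911 = 637/2 ≈ 318.50)
n(I) = 803/2 (n(I) = 637/2 + 83 = 803/2)
√(-38377 + n(151)) = √(-38377 + 803/2) = √(-75951/2) = 3*I*√16878/2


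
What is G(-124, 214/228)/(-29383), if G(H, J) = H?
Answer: 124/29383 ≈ 0.0042201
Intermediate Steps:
G(-124, 214/228)/(-29383) = -124/(-29383) = -124*(-1/29383) = 124/29383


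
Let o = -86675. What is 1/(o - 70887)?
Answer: -1/157562 ≈ -6.3467e-6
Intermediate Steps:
1/(o - 70887) = 1/(-86675 - 70887) = 1/(-157562) = -1/157562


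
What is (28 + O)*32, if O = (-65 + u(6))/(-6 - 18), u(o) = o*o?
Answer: 2804/3 ≈ 934.67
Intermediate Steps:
u(o) = o**2
O = 29/24 (O = (-65 + 6**2)/(-6 - 18) = (-65 + 36)/(-24) = -29*(-1/24) = 29/24 ≈ 1.2083)
(28 + O)*32 = (28 + 29/24)*32 = (701/24)*32 = 2804/3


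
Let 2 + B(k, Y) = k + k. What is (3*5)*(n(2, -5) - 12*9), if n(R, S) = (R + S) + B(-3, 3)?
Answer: -1785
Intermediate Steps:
B(k, Y) = -2 + 2*k (B(k, Y) = -2 + (k + k) = -2 + 2*k)
n(R, S) = -8 + R + S (n(R, S) = (R + S) + (-2 + 2*(-3)) = (R + S) + (-2 - 6) = (R + S) - 8 = -8 + R + S)
(3*5)*(n(2, -5) - 12*9) = (3*5)*((-8 + 2 - 5) - 12*9) = 15*(-11 - 108) = 15*(-119) = -1785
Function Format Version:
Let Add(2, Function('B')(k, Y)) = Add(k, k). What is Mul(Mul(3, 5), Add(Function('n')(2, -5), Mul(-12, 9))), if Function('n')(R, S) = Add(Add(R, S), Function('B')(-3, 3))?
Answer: -1785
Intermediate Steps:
Function('B')(k, Y) = Add(-2, Mul(2, k)) (Function('B')(k, Y) = Add(-2, Add(k, k)) = Add(-2, Mul(2, k)))
Function('n')(R, S) = Add(-8, R, S) (Function('n')(R, S) = Add(Add(R, S), Add(-2, Mul(2, -3))) = Add(Add(R, S), Add(-2, -6)) = Add(Add(R, S), -8) = Add(-8, R, S))
Mul(Mul(3, 5), Add(Function('n')(2, -5), Mul(-12, 9))) = Mul(Mul(3, 5), Add(Add(-8, 2, -5), Mul(-12, 9))) = Mul(15, Add(-11, -108)) = Mul(15, -119) = -1785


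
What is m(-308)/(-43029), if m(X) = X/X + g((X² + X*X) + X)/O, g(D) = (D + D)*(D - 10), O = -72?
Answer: 2989836847/129087 ≈ 23161.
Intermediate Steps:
g(D) = 2*D*(-10 + D) (g(D) = (2*D)*(-10 + D) = 2*D*(-10 + D))
m(X) = 1 - (X + 2*X²)*(-10 + X + 2*X²)/36 (m(X) = X/X + (2*((X² + X*X) + X)*(-10 + ((X² + X*X) + X)))/(-72) = 1 + (2*((X² + X²) + X)*(-10 + ((X² + X²) + X)))*(-1/72) = 1 + (2*(2*X² + X)*(-10 + (2*X² + X)))*(-1/72) = 1 + (2*(X + 2*X²)*(-10 + (X + 2*X²)))*(-1/72) = 1 + (2*(X + 2*X²)*(-10 + X + 2*X²))*(-1/72) = 1 - (X + 2*X²)*(-10 + X + 2*X²)/36)
m(-308)/(-43029) = (1 - 1/36*(-308)*(1 + 2*(-308))*(-10 - 308*(1 + 2*(-308))))/(-43029) = (1 - 1/36*(-308)*(1 - 616)*(-10 - 308*(1 - 616)))*(-1/43029) = (1 - 1/36*(-308)*(-615)*(-10 - 308*(-615)))*(-1/43029) = (1 - 1/36*(-308)*(-615)*(-10 + 189420))*(-1/43029) = (1 - 1/36*(-308)*(-615)*189410)*(-1/43029) = (1 - 2989836850/3)*(-1/43029) = -2989836847/3*(-1/43029) = 2989836847/129087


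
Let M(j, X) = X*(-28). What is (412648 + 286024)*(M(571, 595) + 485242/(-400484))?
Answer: -1165480733187576/100121 ≈ -1.1641e+10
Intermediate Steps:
M(j, X) = -28*X
(412648 + 286024)*(M(571, 595) + 485242/(-400484)) = (412648 + 286024)*(-28*595 + 485242/(-400484)) = 698672*(-16660 + 485242*(-1/400484)) = 698672*(-16660 - 242621/200242) = 698672*(-3336274341/200242) = -1165480733187576/100121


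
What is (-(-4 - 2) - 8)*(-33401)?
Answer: 66802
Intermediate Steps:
(-(-4 - 2) - 8)*(-33401) = (-1*(-6) - 8)*(-33401) = (6 - 8)*(-33401) = -2*(-33401) = 66802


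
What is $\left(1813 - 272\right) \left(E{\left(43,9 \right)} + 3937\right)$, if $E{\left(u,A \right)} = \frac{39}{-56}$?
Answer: $\frac{339687253}{56} \approx 6.0658 \cdot 10^{6}$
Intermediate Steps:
$E{\left(u,A \right)} = - \frac{39}{56}$ ($E{\left(u,A \right)} = 39 \left(- \frac{1}{56}\right) = - \frac{39}{56}$)
$\left(1813 - 272\right) \left(E{\left(43,9 \right)} + 3937\right) = \left(1813 - 272\right) \left(- \frac{39}{56} + 3937\right) = 1541 \cdot \frac{220433}{56} = \frac{339687253}{56}$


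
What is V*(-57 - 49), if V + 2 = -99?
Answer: 10706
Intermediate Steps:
V = -101 (V = -2 - 99 = -101)
V*(-57 - 49) = -101*(-57 - 49) = -101*(-106) = 10706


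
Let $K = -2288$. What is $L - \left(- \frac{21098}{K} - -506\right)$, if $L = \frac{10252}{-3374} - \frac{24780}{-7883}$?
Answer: $- \frac{712434866435}{1383056584} \approx -515.12$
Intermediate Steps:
$L = \frac{1395602}{13298621}$ ($L = 10252 \left(- \frac{1}{3374}\right) - - \frac{24780}{7883} = - \frac{5126}{1687} + \frac{24780}{7883} = \frac{1395602}{13298621} \approx 0.10494$)
$L - \left(- \frac{21098}{K} - -506\right) = \frac{1395602}{13298621} - \left(- \frac{21098}{-2288} - -506\right) = \frac{1395602}{13298621} - \left(\left(-21098\right) \left(- \frac{1}{2288}\right) + 506\right) = \frac{1395602}{13298621} - \left(\frac{959}{104} + 506\right) = \frac{1395602}{13298621} - \frac{53583}{104} = - \frac{712434866435}{1383056584}$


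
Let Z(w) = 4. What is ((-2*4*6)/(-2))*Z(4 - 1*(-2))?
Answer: 96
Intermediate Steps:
((-2*4*6)/(-2))*Z(4 - 1*(-2)) = ((-2*4*6)/(-2))*4 = -(-4)*6*4 = -½*(-48)*4 = 24*4 = 96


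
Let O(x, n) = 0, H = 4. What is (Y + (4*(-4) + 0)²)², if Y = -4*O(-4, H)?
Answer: 65536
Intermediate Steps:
Y = 0 (Y = -4*0 = 0)
(Y + (4*(-4) + 0)²)² = (0 + (4*(-4) + 0)²)² = (0 + (-16 + 0)²)² = (0 + (-16)²)² = (0 + 256)² = 256² = 65536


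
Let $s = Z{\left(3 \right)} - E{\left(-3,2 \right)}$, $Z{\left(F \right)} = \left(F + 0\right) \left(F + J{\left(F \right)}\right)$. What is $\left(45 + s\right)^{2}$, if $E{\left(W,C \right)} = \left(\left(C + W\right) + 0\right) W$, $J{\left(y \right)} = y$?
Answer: $3600$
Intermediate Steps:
$Z{\left(F \right)} = 2 F^{2}$ ($Z{\left(F \right)} = \left(F + 0\right) \left(F + F\right) = F 2 F = 2 F^{2}$)
$E{\left(W,C \right)} = W \left(C + W\right)$ ($E{\left(W,C \right)} = \left(C + W\right) W = W \left(C + W\right)$)
$s = 15$ ($s = 2 \cdot 3^{2} - - 3 \left(2 - 3\right) = 2 \cdot 9 - \left(-3\right) \left(-1\right) = 18 - 3 = 15$)
$\left(45 + s\right)^{2} = \left(45 + 15\right)^{2} = 60^{2} = 3600$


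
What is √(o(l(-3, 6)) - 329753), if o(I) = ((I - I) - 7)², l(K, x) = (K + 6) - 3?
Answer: 2*I*√82426 ≈ 574.2*I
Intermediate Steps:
l(K, x) = 3 + K (l(K, x) = (6 + K) - 3 = 3 + K)
o(I) = 49 (o(I) = (0 - 7)² = (-7)² = 49)
√(o(l(-3, 6)) - 329753) = √(49 - 329753) = √(-329704) = 2*I*√82426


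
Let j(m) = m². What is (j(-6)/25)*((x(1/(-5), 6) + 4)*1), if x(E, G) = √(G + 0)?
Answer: 144/25 + 36*√6/25 ≈ 9.2873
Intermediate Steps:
x(E, G) = √G
(j(-6)/25)*((x(1/(-5), 6) + 4)*1) = ((-6)²/25)*((√6 + 4)*1) = (36*(1/25))*((4 + √6)*1) = 36*(4 + √6)/25 = 144/25 + 36*√6/25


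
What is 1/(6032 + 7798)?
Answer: 1/13830 ≈ 7.2307e-5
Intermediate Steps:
1/(6032 + 7798) = 1/13830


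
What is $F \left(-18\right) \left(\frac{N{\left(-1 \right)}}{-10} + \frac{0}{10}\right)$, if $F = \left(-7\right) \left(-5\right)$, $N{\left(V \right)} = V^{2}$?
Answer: $63$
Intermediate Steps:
$F = 35$
$F \left(-18\right) \left(\frac{N{\left(-1 \right)}}{-10} + \frac{0}{10}\right) = 35 \left(-18\right) \left(\frac{\left(-1\right)^{2}}{-10} + \frac{0}{10}\right) = - 630 \left(1 \left(- \frac{1}{10}\right) + 0 \cdot \frac{1}{10}\right) = - 630 \left(- \frac{1}{10} + 0\right) = \left(-630\right) \left(- \frac{1}{10}\right) = 63$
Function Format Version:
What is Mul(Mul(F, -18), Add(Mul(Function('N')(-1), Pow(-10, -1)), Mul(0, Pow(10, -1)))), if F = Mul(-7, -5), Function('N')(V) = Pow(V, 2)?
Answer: 63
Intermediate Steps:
F = 35
Mul(Mul(F, -18), Add(Mul(Function('N')(-1), Pow(-10, -1)), Mul(0, Pow(10, -1)))) = Mul(Mul(35, -18), Add(Mul(Pow(-1, 2), Pow(-10, -1)), Mul(0, Pow(10, -1)))) = Mul(-630, Add(Mul(1, Rational(-1, 10)), Mul(0, Rational(1, 10)))) = Mul(-630, Add(Rational(-1, 10), 0)) = Mul(-630, Rational(-1, 10)) = 63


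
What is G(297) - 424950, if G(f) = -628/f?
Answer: -126210778/297 ≈ -4.2495e+5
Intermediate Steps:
G(297) - 424950 = -628/297 - 424950 = -126210778/297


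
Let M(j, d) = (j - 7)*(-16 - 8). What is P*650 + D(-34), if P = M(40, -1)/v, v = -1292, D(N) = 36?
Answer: 140328/323 ≈ 434.45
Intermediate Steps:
M(j, d) = 168 - 24*j (M(j, d) = (-7 + j)*(-24) = 168 - 24*j)
P = 198/323 (P = (168 - 24*40)/(-1292) = (168 - 960)*(-1/1292) = -792*(-1/1292) = 198/323 ≈ 0.61300)
P*650 + D(-34) = (198/323)*650 + 36 = 128700/323 + 36 = 140328/323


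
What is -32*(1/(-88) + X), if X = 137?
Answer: -48220/11 ≈ -4383.6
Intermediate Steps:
-32*(1/(-88) + X) = -32*(1/(-88) + 137) = -32*(-1/88 + 137) = -32*12055/88 = -48220/11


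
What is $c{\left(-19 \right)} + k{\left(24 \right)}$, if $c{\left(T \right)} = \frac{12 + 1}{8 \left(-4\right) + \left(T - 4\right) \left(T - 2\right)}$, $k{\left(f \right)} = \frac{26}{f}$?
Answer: $\frac{6019}{5412} \approx 1.1122$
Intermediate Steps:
$c{\left(T \right)} = \frac{13}{-32 + \left(-4 + T\right) \left(-2 + T\right)}$
$c{\left(-19 \right)} + k{\left(24 \right)} = \frac{13}{-24 + \left(-19\right)^{2} - -114} + \frac{26}{24} = \frac{13}{-24 + 361 + 114} + 26 \cdot \frac{1}{24} = \frac{13}{451} + \frac{13}{12} = \frac{6019}{5412}$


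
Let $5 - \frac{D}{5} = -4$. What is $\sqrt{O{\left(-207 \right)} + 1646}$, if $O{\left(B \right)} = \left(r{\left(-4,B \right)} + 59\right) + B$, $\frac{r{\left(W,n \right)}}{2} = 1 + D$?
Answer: $\sqrt{1590} \approx 39.875$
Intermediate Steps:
$D = 45$ ($D = 25 - -20 = 25 + 20 = 45$)
$r{\left(W,n \right)} = 92$ ($r{\left(W,n \right)} = 2 \left(1 + 45\right) = 2 \cdot 46 = 92$)
$O{\left(B \right)} = 151 + B$ ($O{\left(B \right)} = \left(92 + 59\right) + B = 151 + B$)
$\sqrt{O{\left(-207 \right)} + 1646} = \sqrt{\left(151 - 207\right) + 1646} = \sqrt{-56 + 1646} = \sqrt{1590}$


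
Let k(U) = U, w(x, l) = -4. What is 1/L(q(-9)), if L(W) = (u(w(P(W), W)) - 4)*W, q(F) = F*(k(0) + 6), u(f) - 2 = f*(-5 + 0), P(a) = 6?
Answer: -1/972 ≈ -0.0010288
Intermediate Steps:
u(f) = 2 - 5*f (u(f) = 2 + f*(-5 + 0) = 2 + f*(-5) = 2 - 5*f)
q(F) = 6*F (q(F) = F*(0 + 6) = F*6 = 6*F)
L(W) = 18*W (L(W) = ((2 - 5*(-4)) - 4)*W = ((2 + 20) - 4)*W = (22 - 4)*W = 18*W)
1/L(q(-9)) = 1/(18*(6*(-9))) = 1/(18*(-54)) = 1/(-972) = -1/972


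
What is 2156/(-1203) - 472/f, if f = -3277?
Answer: -6497396/3942231 ≈ -1.6482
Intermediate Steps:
2156/(-1203) - 472/f = 2156/(-1203) - 472/(-3277) = 2156*(-1/1203) - 472*(-1/3277) = -2156/1203 + 472/3277 = -6497396/3942231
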